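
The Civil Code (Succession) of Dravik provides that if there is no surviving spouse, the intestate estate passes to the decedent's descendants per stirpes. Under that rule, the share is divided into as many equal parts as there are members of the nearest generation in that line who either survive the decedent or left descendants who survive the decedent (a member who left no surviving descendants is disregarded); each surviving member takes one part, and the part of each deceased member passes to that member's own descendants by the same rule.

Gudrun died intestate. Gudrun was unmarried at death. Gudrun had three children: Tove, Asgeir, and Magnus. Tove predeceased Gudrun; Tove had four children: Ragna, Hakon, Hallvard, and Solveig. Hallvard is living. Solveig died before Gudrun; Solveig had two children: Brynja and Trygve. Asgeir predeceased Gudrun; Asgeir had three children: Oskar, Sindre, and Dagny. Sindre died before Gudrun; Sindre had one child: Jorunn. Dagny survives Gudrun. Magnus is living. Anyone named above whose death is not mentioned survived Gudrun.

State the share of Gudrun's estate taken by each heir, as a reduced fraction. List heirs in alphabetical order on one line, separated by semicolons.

Brynja 1/24; Dagny 1/9; Hakon 1/12; Hallvard 1/12; Jorunn 1/9; Magnus 1/3; Oskar 1/9; Ragna 1/12; Trygve 1/24

There is no surviving spouse, so the entire estate passes to Gudrun's descendants per stirpes.
The estate is divided into 3 equal shares of 1/3 among Tove, Asgeir, Magnus.
Tove predeceased; the 1/3 allotted to Tove's branch passes to Tove's issue by representation.
The 1/3 is divided into 4 equal shares of 1/12 among Ragna, Hakon, Hallvard, Solveig.
Ragna is living and takes 1/12.
Hakon is living and takes 1/12.
Hallvard is living and takes 1/12.
Solveig predeceased; the 1/12 allotted to Solveig's branch passes to Solveig's issue by representation.
The 1/12 is divided into 2 equal shares of 1/24 among Brynja, Trygve.
Brynja is living and takes 1/24.
Trygve is living and takes 1/24.
Asgeir predeceased; the 1/3 allotted to Asgeir's branch passes to Asgeir's issue by representation.
The 1/3 is divided into 3 equal shares of 1/9 among Oskar, Sindre, Dagny.
Oskar is living and takes 1/9.
Sindre predeceased; the 1/9 allotted to Sindre's branch passes to Sindre's issue by representation.
Jorunn is the sole taker at this level and receives the full 1/9.
Dagny is living and takes 1/9.
Magnus is living and takes 1/3.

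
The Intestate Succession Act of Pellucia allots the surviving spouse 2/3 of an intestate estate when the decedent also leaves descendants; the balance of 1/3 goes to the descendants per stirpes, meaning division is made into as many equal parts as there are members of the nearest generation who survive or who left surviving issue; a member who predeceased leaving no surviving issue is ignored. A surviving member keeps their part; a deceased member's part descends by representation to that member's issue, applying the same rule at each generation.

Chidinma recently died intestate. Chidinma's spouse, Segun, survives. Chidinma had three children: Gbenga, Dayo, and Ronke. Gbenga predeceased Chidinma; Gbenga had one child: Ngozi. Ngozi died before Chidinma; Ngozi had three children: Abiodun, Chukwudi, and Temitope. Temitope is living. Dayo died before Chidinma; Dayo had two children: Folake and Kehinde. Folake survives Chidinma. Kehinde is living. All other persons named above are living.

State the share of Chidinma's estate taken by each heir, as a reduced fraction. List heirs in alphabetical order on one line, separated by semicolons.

Segun, as surviving spouse, takes 2/3.
The remaining 1/3 passes to Chidinma's descendants per stirpes.
The 1/3 is divided into 3 equal shares of 1/9 among Gbenga, Dayo, Ronke.
Gbenga predeceased; the 1/9 allotted to Gbenga's branch passes to Gbenga's issue by representation.
Ngozi's line is the sole branch at this level, so the full 1/9 passes to Ngozi's issue by representation.
The 1/9 is divided into 3 equal shares of 1/27 among Abiodun, Chukwudi, Temitope.
Abiodun is living and takes 1/27.
Chukwudi is living and takes 1/27.
Temitope is living and takes 1/27.
Dayo predeceased; the 1/9 allotted to Dayo's branch passes to Dayo's issue by representation.
The 1/9 is divided into 2 equal shares of 1/18 among Folake, Kehinde.
Folake is living and takes 1/18.
Kehinde is living and takes 1/18.
Ronke is living and takes 1/9.

Abiodun 1/27; Chukwudi 1/27; Folake 1/18; Kehinde 1/18; Ronke 1/9; Segun 2/3; Temitope 1/27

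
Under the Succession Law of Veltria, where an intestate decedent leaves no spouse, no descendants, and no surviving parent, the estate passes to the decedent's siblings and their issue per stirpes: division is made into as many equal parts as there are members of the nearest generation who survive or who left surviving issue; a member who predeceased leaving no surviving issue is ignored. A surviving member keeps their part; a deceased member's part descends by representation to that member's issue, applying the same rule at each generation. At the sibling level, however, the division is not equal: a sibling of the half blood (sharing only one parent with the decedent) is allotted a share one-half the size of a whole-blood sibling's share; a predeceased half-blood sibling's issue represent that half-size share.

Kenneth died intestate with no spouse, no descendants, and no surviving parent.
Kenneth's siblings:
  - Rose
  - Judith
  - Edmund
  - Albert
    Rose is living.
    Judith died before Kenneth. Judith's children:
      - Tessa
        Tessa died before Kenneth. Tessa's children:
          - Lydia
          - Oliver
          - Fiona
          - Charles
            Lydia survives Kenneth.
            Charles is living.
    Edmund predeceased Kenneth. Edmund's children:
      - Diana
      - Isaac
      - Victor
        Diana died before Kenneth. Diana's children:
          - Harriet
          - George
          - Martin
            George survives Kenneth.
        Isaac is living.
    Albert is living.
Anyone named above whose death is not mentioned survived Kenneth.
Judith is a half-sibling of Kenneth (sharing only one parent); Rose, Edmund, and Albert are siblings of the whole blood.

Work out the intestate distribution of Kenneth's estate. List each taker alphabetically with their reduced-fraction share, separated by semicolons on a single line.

Albert 2/7; Charles 1/28; Fiona 1/28; George 2/63; Harriet 2/63; Isaac 2/21; Lydia 1/28; Martin 2/63; Oliver 1/28; Rose 2/7; Victor 2/21

No spouse, descendants, or parent survives, so the estate passes to Kenneth's siblings per stirpes.
Half-blood siblings count for one-half the weight of whole-blood siblings at the initial division.
Dividing 1 in proportion to weights (total weight 7/2): Rose (weight 1) → 2/7; Judith (weight 1/2) → 1/7; Edmund (weight 1) → 2/7; Albert (weight 1) → 2/7.
Rose is living and takes 2/7.
Judith predeceased; the 1/7 allotted to Judith's branch passes to Judith's issue by representation.
Tessa's line is the sole branch at this level, so the full 1/7 passes to Tessa's issue by representation.
The 1/7 is divided into 4 equal shares of 1/28 among Lydia, Oliver, Fiona, Charles.
Lydia is living and takes 1/28.
Oliver is living and takes 1/28.
Fiona is living and takes 1/28.
Charles is living and takes 1/28.
Edmund predeceased; the 2/7 allotted to Edmund's branch passes to Edmund's issue by representation.
The 2/7 is divided into 3 equal shares of 2/21 among Diana, Isaac, Victor.
Diana predeceased; the 2/21 allotted to Diana's branch passes to Diana's issue by representation.
The 2/21 is divided into 3 equal shares of 2/63 among Harriet, George, Martin.
Harriet is living and takes 2/63.
George is living and takes 2/63.
Martin is living and takes 2/63.
Isaac is living and takes 2/21.
Victor is living and takes 2/21.
Albert is living and takes 2/7.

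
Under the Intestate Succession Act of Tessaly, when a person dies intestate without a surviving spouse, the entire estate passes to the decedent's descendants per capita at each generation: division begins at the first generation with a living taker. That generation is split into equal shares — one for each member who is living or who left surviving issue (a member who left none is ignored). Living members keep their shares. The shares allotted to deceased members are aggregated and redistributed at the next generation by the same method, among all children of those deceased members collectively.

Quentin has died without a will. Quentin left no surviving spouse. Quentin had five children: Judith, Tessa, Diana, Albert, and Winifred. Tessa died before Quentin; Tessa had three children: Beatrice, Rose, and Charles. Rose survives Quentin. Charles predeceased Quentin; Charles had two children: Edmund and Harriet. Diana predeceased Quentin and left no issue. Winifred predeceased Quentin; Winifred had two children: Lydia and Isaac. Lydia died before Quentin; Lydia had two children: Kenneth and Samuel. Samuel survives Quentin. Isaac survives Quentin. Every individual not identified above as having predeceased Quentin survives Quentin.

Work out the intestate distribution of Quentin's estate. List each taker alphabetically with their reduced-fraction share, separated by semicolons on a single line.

Albert 1/4; Beatrice 1/10; Edmund 1/20; Harriet 1/20; Isaac 1/10; Judith 1/4; Kenneth 1/20; Rose 1/10; Samuel 1/20

There is no surviving spouse, so the entire estate passes to Quentin's descendants per capita at each generation.
At generation 1 (Judith, Tessa, Albert, Winifred) there are 4 shares of (1)/4 = 1/4 each.
Living: Judith and Albert — each takes 1/4.
Deceased: Tessa and Winifred. Their combined 1/2 is pooled and carried to generation 2.
At generation 2 (Beatrice, Rose, Charles, Lydia, Isaac) there are 5 shares of (1/2)/5 = 1/10 each.
Living: Beatrice, Rose, and Isaac — each takes 1/10.
Deceased: Charles and Lydia. Their combined 1/5 is pooled and carried to generation 3.
At generation 3 (Edmund, Harriet, Kenneth, Samuel) there are 4 shares of (1/5)/4 = 1/20 each.
Living: Edmund, Harriet, Kenneth, and Samuel — each takes 1/20.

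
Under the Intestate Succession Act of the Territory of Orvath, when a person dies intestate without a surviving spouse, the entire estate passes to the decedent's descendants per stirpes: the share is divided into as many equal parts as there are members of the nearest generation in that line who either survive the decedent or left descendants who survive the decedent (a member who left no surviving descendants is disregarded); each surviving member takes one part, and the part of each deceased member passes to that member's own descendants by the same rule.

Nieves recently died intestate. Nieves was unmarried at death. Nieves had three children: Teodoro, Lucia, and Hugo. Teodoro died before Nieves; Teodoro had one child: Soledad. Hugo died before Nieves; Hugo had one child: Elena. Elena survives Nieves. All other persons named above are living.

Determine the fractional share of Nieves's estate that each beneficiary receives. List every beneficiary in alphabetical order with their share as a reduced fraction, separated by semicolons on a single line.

Elena 1/3; Lucia 1/3; Soledad 1/3

There is no surviving spouse, so the entire estate passes to Nieves's descendants per stirpes.
The estate is divided into 3 equal shares of 1/3 among Teodoro, Lucia, Hugo.
Teodoro predeceased; the 1/3 allotted to Teodoro's branch passes to Teodoro's issue by representation.
Soledad is the sole taker at this level and receives the full 1/3.
Lucia is living and takes 1/3.
Hugo predeceased; the 1/3 allotted to Hugo's branch passes to Hugo's issue by representation.
Elena is the sole taker at this level and receives the full 1/3.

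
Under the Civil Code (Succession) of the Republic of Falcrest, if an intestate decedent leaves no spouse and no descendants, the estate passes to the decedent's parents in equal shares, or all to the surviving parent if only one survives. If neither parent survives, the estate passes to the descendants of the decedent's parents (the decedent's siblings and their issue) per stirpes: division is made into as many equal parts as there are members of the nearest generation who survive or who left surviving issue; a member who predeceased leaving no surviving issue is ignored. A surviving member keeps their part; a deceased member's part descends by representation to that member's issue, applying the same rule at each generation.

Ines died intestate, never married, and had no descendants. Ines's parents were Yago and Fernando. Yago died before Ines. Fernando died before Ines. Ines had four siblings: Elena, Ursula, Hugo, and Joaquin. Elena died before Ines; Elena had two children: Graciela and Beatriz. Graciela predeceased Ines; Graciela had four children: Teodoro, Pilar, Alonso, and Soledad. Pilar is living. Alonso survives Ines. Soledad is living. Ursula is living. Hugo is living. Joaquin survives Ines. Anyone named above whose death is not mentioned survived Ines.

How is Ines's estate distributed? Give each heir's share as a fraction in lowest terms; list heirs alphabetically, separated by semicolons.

Neither parent survives and there are no descendants, so the estate passes to Ines's siblings and their issue per stirpes.
The estate is divided into 4 equal shares of 1/4 among Elena, Ursula, Hugo, Joaquin.
Elena predeceased; the 1/4 allotted to Elena's branch passes to Elena's issue by representation.
The 1/4 is divided into 2 equal shares of 1/8 among Graciela, Beatriz.
Graciela predeceased; the 1/8 allotted to Graciela's branch passes to Graciela's issue by representation.
The 1/8 is divided into 4 equal shares of 1/32 among Teodoro, Pilar, Alonso, Soledad.
Teodoro is living and takes 1/32.
Pilar is living and takes 1/32.
Alonso is living and takes 1/32.
Soledad is living and takes 1/32.
Beatriz is living and takes 1/8.
Ursula is living and takes 1/4.
Hugo is living and takes 1/4.
Joaquin is living and takes 1/4.

Alonso 1/32; Beatriz 1/8; Hugo 1/4; Joaquin 1/4; Pilar 1/32; Soledad 1/32; Teodoro 1/32; Ursula 1/4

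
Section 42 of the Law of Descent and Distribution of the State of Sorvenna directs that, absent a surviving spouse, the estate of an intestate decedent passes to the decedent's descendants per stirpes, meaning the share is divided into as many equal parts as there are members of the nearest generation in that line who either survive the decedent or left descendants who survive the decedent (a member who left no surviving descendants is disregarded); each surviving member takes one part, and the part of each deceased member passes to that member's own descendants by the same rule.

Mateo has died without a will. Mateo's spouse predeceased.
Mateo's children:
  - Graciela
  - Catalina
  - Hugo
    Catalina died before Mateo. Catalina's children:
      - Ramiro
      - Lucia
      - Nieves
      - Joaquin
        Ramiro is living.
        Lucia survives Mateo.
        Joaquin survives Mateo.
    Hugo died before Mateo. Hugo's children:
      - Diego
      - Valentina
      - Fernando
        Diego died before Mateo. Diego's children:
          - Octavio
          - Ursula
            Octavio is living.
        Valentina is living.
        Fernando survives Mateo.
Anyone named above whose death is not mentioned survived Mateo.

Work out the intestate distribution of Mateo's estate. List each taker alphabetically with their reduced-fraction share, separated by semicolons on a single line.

Fernando 1/9; Graciela 1/3; Joaquin 1/12; Lucia 1/12; Nieves 1/12; Octavio 1/18; Ramiro 1/12; Ursula 1/18; Valentina 1/9

There is no surviving spouse, so the entire estate passes to Mateo's descendants per stirpes.
The estate is divided into 3 equal shares of 1/3 among Graciela, Catalina, Hugo.
Graciela is living and takes 1/3.
Catalina predeceased; the 1/3 allotted to Catalina's branch passes to Catalina's issue by representation.
The 1/3 is divided into 4 equal shares of 1/12 among Ramiro, Lucia, Nieves, Joaquin.
Ramiro is living and takes 1/12.
Lucia is living and takes 1/12.
Nieves is living and takes 1/12.
Joaquin is living and takes 1/12.
Hugo predeceased; the 1/3 allotted to Hugo's branch passes to Hugo's issue by representation.
The 1/3 is divided into 3 equal shares of 1/9 among Diego, Valentina, Fernando.
Diego predeceased; the 1/9 allotted to Diego's branch passes to Diego's issue by representation.
The 1/9 is divided into 2 equal shares of 1/18 among Octavio, Ursula.
Octavio is living and takes 1/18.
Ursula is living and takes 1/18.
Valentina is living and takes 1/9.
Fernando is living and takes 1/9.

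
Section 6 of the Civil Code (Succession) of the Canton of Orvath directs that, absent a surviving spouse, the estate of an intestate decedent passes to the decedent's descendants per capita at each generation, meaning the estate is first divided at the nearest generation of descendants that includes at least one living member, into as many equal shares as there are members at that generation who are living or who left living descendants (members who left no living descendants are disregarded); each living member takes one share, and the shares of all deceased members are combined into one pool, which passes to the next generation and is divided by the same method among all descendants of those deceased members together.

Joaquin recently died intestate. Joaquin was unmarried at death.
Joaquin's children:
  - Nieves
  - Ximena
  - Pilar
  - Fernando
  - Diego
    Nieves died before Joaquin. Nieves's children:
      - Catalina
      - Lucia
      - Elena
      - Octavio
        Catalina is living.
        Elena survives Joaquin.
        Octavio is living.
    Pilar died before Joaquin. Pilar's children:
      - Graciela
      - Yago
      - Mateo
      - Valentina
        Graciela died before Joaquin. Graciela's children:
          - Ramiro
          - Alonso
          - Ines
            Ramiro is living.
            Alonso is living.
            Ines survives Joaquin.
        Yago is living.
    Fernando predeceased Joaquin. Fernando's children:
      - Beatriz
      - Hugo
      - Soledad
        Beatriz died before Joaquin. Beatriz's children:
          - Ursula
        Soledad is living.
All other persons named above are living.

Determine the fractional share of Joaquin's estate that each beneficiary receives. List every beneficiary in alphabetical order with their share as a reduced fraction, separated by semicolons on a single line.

Alonso 3/110; Catalina 3/55; Diego 1/5; Elena 3/55; Hugo 3/55; Ines 3/110; Lucia 3/55; Mateo 3/55; Octavio 3/55; Ramiro 3/110; Soledad 3/55; Ursula 3/110; Valentina 3/55; Ximena 1/5; Yago 3/55

There is no surviving spouse, so the entire estate passes to Joaquin's descendants per capita at each generation.
At generation 1 (Nieves, Ximena, Pilar, Fernando, Diego) there are 5 shares of (1)/5 = 1/5 each.
Living: Ximena and Diego — each takes 1/5.
Deceased: Nieves, Pilar, and Fernando. Their combined 3/5 is pooled and carried to generation 2.
At generation 2 (Catalina, Lucia, Elena, Octavio, Graciela, Yago, Mateo, Valentina, Beatriz, Hugo, Soledad) there are 11 shares of (3/5)/11 = 3/55 each.
Living: Catalina, Lucia, Elena, Octavio, Yago, Mateo, Valentina, Hugo, and Soledad — each takes 3/55.
Deceased: Graciela and Beatriz. Their combined 6/55 is pooled and carried to generation 3.
At generation 3 (Ramiro, Alonso, Ines, Ursula) there are 4 shares of (6/55)/4 = 3/110 each.
Living: Ramiro, Alonso, Ines, and Ursula — each takes 3/110.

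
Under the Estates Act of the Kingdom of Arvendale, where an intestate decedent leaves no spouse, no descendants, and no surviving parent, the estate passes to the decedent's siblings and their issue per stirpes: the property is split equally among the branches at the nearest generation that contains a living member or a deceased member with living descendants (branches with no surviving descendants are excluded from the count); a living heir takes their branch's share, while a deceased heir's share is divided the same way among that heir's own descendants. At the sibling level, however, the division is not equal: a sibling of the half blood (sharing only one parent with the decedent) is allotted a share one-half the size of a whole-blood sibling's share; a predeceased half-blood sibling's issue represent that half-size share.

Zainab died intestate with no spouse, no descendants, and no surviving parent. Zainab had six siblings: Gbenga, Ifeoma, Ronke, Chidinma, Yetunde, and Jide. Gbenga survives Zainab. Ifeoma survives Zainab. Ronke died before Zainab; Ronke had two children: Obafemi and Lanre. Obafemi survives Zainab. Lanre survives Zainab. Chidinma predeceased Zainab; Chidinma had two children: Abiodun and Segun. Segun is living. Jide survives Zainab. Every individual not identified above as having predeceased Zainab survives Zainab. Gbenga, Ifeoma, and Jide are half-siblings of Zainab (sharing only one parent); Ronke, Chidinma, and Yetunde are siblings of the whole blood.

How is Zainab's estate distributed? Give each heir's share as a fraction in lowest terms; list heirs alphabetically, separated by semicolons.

Abiodun 1/9; Gbenga 1/9; Ifeoma 1/9; Jide 1/9; Lanre 1/9; Obafemi 1/9; Segun 1/9; Yetunde 2/9

No spouse, descendants, or parent survives, so the estate passes to Zainab's siblings per stirpes.
Half-blood siblings count for one-half the weight of whole-blood siblings at the initial division.
Dividing 1 in proportion to weights (total weight 9/2): Gbenga (weight 1/2) → 1/9; Ifeoma (weight 1/2) → 1/9; Ronke (weight 1) → 2/9; Chidinma (weight 1) → 2/9; Yetunde (weight 1) → 2/9; Jide (weight 1/2) → 1/9.
Gbenga is living and takes 1/9.
Ifeoma is living and takes 1/9.
Ronke predeceased; the 2/9 allotted to Ronke's branch passes to Ronke's issue by representation.
The 2/9 is divided into 2 equal shares of 1/9 among Obafemi, Lanre.
Obafemi is living and takes 1/9.
Lanre is living and takes 1/9.
Chidinma predeceased; the 2/9 allotted to Chidinma's branch passes to Chidinma's issue by representation.
The 2/9 is divided into 2 equal shares of 1/9 among Abiodun, Segun.
Abiodun is living and takes 1/9.
Segun is living and takes 1/9.
Yetunde is living and takes 2/9.
Jide is living and takes 1/9.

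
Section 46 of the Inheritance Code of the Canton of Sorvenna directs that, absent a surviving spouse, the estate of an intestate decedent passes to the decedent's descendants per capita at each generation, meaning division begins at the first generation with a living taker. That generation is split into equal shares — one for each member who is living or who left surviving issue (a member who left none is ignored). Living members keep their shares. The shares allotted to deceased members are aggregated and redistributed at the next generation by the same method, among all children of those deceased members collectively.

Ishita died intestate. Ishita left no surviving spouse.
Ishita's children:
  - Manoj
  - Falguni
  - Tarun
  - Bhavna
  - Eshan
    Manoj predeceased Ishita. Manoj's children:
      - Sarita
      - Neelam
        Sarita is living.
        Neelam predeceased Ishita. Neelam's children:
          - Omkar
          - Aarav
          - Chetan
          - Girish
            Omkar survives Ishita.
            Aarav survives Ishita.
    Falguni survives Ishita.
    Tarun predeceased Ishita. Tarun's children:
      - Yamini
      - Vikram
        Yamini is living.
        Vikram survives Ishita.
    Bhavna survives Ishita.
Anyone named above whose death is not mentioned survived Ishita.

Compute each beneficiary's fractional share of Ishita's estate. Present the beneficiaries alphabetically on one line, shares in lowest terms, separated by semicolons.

Aarav 1/40; Bhavna 1/5; Chetan 1/40; Eshan 1/5; Falguni 1/5; Girish 1/40; Omkar 1/40; Sarita 1/10; Vikram 1/10; Yamini 1/10

There is no surviving spouse, so the entire estate passes to Ishita's descendants per capita at each generation.
At generation 1 (Manoj, Falguni, Tarun, Bhavna, Eshan) there are 5 shares of (1)/5 = 1/5 each.
Living: Falguni, Bhavna, and Eshan — each takes 1/5.
Deceased: Manoj and Tarun. Their combined 2/5 is pooled and carried to generation 2.
At generation 2 (Sarita, Neelam, Yamini, Vikram) there are 4 shares of (2/5)/4 = 1/10 each.
Living: Sarita, Yamini, and Vikram — each takes 1/10.
Deceased: Neelam. That 1/10 share is carried to generation 3.
At generation 3 (Omkar, Aarav, Chetan, Girish) there are 4 shares of (1/10)/4 = 1/40 each.
Living: Omkar, Aarav, Chetan, and Girish — each takes 1/40.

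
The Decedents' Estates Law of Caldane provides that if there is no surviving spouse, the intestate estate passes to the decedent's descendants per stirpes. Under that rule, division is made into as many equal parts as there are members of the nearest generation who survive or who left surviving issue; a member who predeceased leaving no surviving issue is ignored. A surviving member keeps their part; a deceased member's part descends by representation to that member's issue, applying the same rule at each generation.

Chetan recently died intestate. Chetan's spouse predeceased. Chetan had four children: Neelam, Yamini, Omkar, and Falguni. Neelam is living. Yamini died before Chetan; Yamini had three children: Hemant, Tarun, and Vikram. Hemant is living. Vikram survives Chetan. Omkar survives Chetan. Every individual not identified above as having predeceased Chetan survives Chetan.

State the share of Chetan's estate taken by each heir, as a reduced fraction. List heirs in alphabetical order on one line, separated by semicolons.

There is no surviving spouse, so the entire estate passes to Chetan's descendants per stirpes.
The estate is divided into 4 equal shares of 1/4 among Neelam, Yamini, Omkar, Falguni.
Neelam is living and takes 1/4.
Yamini predeceased; the 1/4 allotted to Yamini's branch passes to Yamini's issue by representation.
The 1/4 is divided into 3 equal shares of 1/12 among Hemant, Tarun, Vikram.
Hemant is living and takes 1/12.
Tarun is living and takes 1/12.
Vikram is living and takes 1/12.
Omkar is living and takes 1/4.
Falguni is living and takes 1/4.

Falguni 1/4; Hemant 1/12; Neelam 1/4; Omkar 1/4; Tarun 1/12; Vikram 1/12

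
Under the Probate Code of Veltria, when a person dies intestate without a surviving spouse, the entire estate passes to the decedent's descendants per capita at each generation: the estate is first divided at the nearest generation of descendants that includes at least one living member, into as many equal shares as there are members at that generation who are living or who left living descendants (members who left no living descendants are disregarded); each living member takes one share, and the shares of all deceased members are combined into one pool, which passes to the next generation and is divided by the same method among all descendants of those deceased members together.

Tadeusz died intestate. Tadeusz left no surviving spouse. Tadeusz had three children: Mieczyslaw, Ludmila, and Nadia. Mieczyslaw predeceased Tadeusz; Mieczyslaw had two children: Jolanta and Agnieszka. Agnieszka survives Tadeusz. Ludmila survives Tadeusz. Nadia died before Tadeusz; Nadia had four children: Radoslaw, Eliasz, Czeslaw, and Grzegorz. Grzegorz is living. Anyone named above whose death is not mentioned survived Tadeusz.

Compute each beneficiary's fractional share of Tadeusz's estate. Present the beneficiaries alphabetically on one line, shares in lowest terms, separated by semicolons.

Agnieszka 1/9; Czeslaw 1/9; Eliasz 1/9; Grzegorz 1/9; Jolanta 1/9; Ludmila 1/3; Radoslaw 1/9

There is no surviving spouse, so the entire estate passes to Tadeusz's descendants per capita at each generation.
At generation 1 (Mieczyslaw, Ludmila, Nadia) there are 3 shares of (1)/3 = 1/3 each.
Living: Ludmila — each takes 1/3.
Deceased: Mieczyslaw and Nadia. Their combined 2/3 is pooled and carried to generation 2.
At generation 2 (Jolanta, Agnieszka, Radoslaw, Eliasz, Czeslaw, Grzegorz) there are 6 shares of (2/3)/6 = 1/9 each.
Living: Jolanta, Agnieszka, Radoslaw, Eliasz, Czeslaw, and Grzegorz — each takes 1/9.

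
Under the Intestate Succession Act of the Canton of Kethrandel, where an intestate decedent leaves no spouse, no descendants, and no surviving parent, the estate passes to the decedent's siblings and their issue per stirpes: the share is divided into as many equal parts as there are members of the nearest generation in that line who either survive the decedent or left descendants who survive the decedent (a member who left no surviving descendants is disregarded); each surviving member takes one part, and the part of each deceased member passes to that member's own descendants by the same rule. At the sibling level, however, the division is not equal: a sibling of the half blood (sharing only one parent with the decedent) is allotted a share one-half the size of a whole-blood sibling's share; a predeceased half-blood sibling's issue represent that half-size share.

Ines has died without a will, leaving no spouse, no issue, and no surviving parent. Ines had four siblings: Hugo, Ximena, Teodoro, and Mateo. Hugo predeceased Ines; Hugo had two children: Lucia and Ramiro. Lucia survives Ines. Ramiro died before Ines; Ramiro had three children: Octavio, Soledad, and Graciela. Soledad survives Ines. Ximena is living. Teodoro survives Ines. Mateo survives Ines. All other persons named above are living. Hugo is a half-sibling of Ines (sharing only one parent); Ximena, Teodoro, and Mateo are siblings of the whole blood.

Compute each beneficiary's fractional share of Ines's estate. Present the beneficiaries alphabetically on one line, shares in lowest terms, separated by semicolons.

No spouse, descendants, or parent survives, so the estate passes to Ines's siblings per stirpes.
Half-blood siblings count for one-half the weight of whole-blood siblings at the initial division.
Dividing 1 in proportion to weights (total weight 7/2): Hugo (weight 1/2) → 1/7; Ximena (weight 1) → 2/7; Teodoro (weight 1) → 2/7; Mateo (weight 1) → 2/7.
Hugo predeceased; the 1/7 allotted to Hugo's branch passes to Hugo's issue by representation.
The 1/7 is divided into 2 equal shares of 1/14 among Lucia, Ramiro.
Lucia is living and takes 1/14.
Ramiro predeceased; the 1/14 allotted to Ramiro's branch passes to Ramiro's issue by representation.
The 1/14 is divided into 3 equal shares of 1/42 among Octavio, Soledad, Graciela.
Octavio is living and takes 1/42.
Soledad is living and takes 1/42.
Graciela is living and takes 1/42.
Ximena is living and takes 2/7.
Teodoro is living and takes 2/7.
Mateo is living and takes 2/7.

Graciela 1/42; Lucia 1/14; Mateo 2/7; Octavio 1/42; Soledad 1/42; Teodoro 2/7; Ximena 2/7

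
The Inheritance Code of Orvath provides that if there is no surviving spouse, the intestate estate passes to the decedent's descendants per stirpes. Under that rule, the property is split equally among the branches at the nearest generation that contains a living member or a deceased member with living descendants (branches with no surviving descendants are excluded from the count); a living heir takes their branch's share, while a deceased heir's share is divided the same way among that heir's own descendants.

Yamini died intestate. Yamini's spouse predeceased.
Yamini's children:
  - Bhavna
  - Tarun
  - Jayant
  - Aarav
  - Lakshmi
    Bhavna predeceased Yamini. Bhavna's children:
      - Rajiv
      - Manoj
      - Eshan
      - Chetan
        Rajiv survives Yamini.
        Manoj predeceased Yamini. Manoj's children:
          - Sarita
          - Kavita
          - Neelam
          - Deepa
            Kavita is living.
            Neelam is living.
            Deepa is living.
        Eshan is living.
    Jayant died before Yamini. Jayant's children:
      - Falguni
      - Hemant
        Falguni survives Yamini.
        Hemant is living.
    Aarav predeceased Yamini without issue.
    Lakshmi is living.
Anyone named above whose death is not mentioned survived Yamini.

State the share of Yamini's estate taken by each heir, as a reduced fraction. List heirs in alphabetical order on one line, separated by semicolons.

There is no surviving spouse, so the entire estate passes to Yamini's descendants per stirpes.
Aarav left no surviving issue, so that branch lapses and is disregarded.
The estate is divided into 4 equal shares of 1/4 among Bhavna, Tarun, Jayant, Lakshmi.
Bhavna predeceased; the 1/4 allotted to Bhavna's branch passes to Bhavna's issue by representation.
The 1/4 is divided into 4 equal shares of 1/16 among Rajiv, Manoj, Eshan, Chetan.
Rajiv is living and takes 1/16.
Manoj predeceased; the 1/16 allotted to Manoj's branch passes to Manoj's issue by representation.
The 1/16 is divided into 4 equal shares of 1/64 among Sarita, Kavita, Neelam, Deepa.
Sarita is living and takes 1/64.
Kavita is living and takes 1/64.
Neelam is living and takes 1/64.
Deepa is living and takes 1/64.
Eshan is living and takes 1/16.
Chetan is living and takes 1/16.
Tarun is living and takes 1/4.
Jayant predeceased; the 1/4 allotted to Jayant's branch passes to Jayant's issue by representation.
The 1/4 is divided into 2 equal shares of 1/8 among Falguni, Hemant.
Falguni is living and takes 1/8.
Hemant is living and takes 1/8.
Lakshmi is living and takes 1/4.

Chetan 1/16; Deepa 1/64; Eshan 1/16; Falguni 1/8; Hemant 1/8; Kavita 1/64; Lakshmi 1/4; Neelam 1/64; Rajiv 1/16; Sarita 1/64; Tarun 1/4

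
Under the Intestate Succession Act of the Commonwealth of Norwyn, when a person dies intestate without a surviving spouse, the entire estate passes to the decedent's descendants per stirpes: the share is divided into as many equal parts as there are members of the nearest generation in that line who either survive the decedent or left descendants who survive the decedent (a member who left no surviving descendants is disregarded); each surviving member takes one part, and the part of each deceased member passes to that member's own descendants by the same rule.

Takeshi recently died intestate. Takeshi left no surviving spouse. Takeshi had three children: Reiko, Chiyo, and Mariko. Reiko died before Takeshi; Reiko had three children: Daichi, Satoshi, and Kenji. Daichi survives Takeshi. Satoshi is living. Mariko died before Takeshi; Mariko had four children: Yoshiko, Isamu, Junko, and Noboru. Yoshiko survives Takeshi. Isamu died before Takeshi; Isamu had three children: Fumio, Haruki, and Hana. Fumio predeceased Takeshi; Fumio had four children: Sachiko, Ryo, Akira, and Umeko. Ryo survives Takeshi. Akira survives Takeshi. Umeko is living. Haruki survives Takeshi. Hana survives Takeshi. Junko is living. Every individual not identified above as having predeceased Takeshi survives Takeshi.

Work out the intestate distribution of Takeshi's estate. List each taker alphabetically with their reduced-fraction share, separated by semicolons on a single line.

There is no surviving spouse, so the entire estate passes to Takeshi's descendants per stirpes.
The estate is divided into 3 equal shares of 1/3 among Reiko, Chiyo, Mariko.
Reiko predeceased; the 1/3 allotted to Reiko's branch passes to Reiko's issue by representation.
The 1/3 is divided into 3 equal shares of 1/9 among Daichi, Satoshi, Kenji.
Daichi is living and takes 1/9.
Satoshi is living and takes 1/9.
Kenji is living and takes 1/9.
Chiyo is living and takes 1/3.
Mariko predeceased; the 1/3 allotted to Mariko's branch passes to Mariko's issue by representation.
The 1/3 is divided into 4 equal shares of 1/12 among Yoshiko, Isamu, Junko, Noboru.
Yoshiko is living and takes 1/12.
Isamu predeceased; the 1/12 allotted to Isamu's branch passes to Isamu's issue by representation.
The 1/12 is divided into 3 equal shares of 1/36 among Fumio, Haruki, Hana.
Fumio predeceased; the 1/36 allotted to Fumio's branch passes to Fumio's issue by representation.
The 1/36 is divided into 4 equal shares of 1/144 among Sachiko, Ryo, Akira, Umeko.
Sachiko is living and takes 1/144.
Ryo is living and takes 1/144.
Akira is living and takes 1/144.
Umeko is living and takes 1/144.
Haruki is living and takes 1/36.
Hana is living and takes 1/36.
Junko is living and takes 1/12.
Noboru is living and takes 1/12.

Akira 1/144; Chiyo 1/3; Daichi 1/9; Hana 1/36; Haruki 1/36; Junko 1/12; Kenji 1/9; Noboru 1/12; Ryo 1/144; Sachiko 1/144; Satoshi 1/9; Umeko 1/144; Yoshiko 1/12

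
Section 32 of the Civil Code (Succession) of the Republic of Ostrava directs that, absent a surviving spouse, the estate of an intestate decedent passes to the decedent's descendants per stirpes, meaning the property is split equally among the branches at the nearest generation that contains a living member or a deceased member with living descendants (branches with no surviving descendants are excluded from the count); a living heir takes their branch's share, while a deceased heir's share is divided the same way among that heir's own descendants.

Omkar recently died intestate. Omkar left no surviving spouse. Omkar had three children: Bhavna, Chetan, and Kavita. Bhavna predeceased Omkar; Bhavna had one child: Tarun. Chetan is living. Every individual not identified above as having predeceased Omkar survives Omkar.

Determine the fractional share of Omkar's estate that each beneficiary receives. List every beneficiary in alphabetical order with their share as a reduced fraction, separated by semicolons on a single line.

Chetan 1/3; Kavita 1/3; Tarun 1/3

There is no surviving spouse, so the entire estate passes to Omkar's descendants per stirpes.
The estate is divided into 3 equal shares of 1/3 among Bhavna, Chetan, Kavita.
Bhavna predeceased; the 1/3 allotted to Bhavna's branch passes to Bhavna's issue by representation.
Tarun is the sole taker at this level and receives the full 1/3.
Chetan is living and takes 1/3.
Kavita is living and takes 1/3.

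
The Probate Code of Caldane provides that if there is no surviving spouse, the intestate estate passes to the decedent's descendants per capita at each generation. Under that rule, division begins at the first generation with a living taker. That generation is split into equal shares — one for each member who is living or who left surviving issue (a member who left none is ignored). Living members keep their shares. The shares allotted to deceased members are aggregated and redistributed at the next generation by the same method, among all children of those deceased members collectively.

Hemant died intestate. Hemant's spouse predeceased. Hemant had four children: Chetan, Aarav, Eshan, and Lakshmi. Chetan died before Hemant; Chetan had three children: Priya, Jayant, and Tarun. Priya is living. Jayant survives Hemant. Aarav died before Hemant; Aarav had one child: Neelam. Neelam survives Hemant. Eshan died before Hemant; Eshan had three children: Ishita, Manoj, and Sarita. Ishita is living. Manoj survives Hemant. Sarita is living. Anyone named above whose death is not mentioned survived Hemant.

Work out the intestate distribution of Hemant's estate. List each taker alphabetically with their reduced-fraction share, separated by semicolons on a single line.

There is no surviving spouse, so the entire estate passes to Hemant's descendants per capita at each generation.
At generation 1 (Chetan, Aarav, Eshan, Lakshmi) there are 4 shares of (1)/4 = 1/4 each.
Living: Lakshmi — each takes 1/4.
Deceased: Chetan, Aarav, and Eshan. Their combined 3/4 is pooled and carried to generation 2.
At generation 2 (Priya, Jayant, Tarun, Neelam, Ishita, Manoj, Sarita) there are 7 shares of (3/4)/7 = 3/28 each.
Living: Priya, Jayant, Tarun, Neelam, Ishita, Manoj, and Sarita — each takes 3/28.

Ishita 3/28; Jayant 3/28; Lakshmi 1/4; Manoj 3/28; Neelam 3/28; Priya 3/28; Sarita 3/28; Tarun 3/28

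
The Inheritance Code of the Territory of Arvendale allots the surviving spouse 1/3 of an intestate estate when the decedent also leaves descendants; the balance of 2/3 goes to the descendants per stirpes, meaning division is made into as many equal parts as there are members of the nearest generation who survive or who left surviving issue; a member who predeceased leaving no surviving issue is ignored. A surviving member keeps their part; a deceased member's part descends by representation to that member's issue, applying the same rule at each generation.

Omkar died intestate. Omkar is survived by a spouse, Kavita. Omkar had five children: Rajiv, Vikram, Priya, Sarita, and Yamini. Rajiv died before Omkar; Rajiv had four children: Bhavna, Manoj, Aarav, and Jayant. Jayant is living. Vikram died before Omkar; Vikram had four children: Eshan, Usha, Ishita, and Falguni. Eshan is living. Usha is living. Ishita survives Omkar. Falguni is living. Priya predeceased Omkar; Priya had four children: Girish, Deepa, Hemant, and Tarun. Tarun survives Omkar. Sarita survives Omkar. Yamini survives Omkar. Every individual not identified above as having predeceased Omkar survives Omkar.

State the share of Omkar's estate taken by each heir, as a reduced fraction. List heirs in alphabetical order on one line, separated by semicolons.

Aarav 1/30; Bhavna 1/30; Deepa 1/30; Eshan 1/30; Falguni 1/30; Girish 1/30; Hemant 1/30; Ishita 1/30; Jayant 1/30; Kavita 1/3; Manoj 1/30; Sarita 2/15; Tarun 1/30; Usha 1/30; Yamini 2/15

Kavita, as surviving spouse, takes 1/3.
The remaining 2/3 passes to Omkar's descendants per stirpes.
The 2/3 is divided into 5 equal shares of 2/15 among Rajiv, Vikram, Priya, Sarita, Yamini.
Rajiv predeceased; the 2/15 allotted to Rajiv's branch passes to Rajiv's issue by representation.
The 2/15 is divided into 4 equal shares of 1/30 among Bhavna, Manoj, Aarav, Jayant.
Bhavna is living and takes 1/30.
Manoj is living and takes 1/30.
Aarav is living and takes 1/30.
Jayant is living and takes 1/30.
Vikram predeceased; the 2/15 allotted to Vikram's branch passes to Vikram's issue by representation.
The 2/15 is divided into 4 equal shares of 1/30 among Eshan, Usha, Ishita, Falguni.
Eshan is living and takes 1/30.
Usha is living and takes 1/30.
Ishita is living and takes 1/30.
Falguni is living and takes 1/30.
Priya predeceased; the 2/15 allotted to Priya's branch passes to Priya's issue by representation.
The 2/15 is divided into 4 equal shares of 1/30 among Girish, Deepa, Hemant, Tarun.
Girish is living and takes 1/30.
Deepa is living and takes 1/30.
Hemant is living and takes 1/30.
Tarun is living and takes 1/30.
Sarita is living and takes 2/15.
Yamini is living and takes 2/15.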